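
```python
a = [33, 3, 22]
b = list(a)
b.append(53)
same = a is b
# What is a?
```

After line 1: a = [33, 3, 22]
After line 2 (b = list(a) is a shallow copy, new object): a = [33, 3, 22], b = [33, 3, 22]
After line 3 (append only mutates b): a = [33, 3, 22], b = [33, 3, 22, 53]
After line 4 (same = a is b; different objects -> False): same = False

[33, 3, 22]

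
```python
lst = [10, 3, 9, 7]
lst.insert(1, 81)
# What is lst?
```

[10, 81, 3, 9, 7]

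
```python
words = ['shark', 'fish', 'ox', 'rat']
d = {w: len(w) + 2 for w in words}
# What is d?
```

{'shark': 7, 'fish': 6, 'ox': 4, 'rat': 5}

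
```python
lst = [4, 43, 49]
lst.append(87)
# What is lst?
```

[4, 43, 49, 87]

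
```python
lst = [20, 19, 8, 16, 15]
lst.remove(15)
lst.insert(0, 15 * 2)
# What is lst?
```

After line 1: lst = [20, 19, 8, 16, 15]
After line 2 (remove first 15): lst = [20, 19, 8, 16]
After line 3 (insert 30 at index 0): lst = [30, 20, 19, 8, 16]

[30, 20, 19, 8, 16]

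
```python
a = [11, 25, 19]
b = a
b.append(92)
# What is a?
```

After line 1: a = [11, 25, 19]
After line 2 (b = a is an alias, same object): a = [11, 25, 19], b = [11, 25, 19]
After line 3 (b.append mutates the shared list): a = [11, 25, 19, 92], b = [11, 25, 19, 92]

[11, 25, 19, 92]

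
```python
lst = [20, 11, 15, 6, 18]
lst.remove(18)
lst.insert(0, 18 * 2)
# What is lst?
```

After line 1: lst = [20, 11, 15, 6, 18]
After line 2 (remove first 18): lst = [20, 11, 15, 6]
After line 3 (insert 36 at index 0): lst = [36, 20, 11, 15, 6]

[36, 20, 11, 15, 6]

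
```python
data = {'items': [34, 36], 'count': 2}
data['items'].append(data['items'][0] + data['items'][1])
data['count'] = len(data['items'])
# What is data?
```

After line 1: data = {'items': [34, 36], 'count': 2}
After line 2 (append 34 + 36 = 70): data = {'items': [34, 36, 70], 'count': 2}
After line 3 (count = len(items) = 3): data = {'items': [34, 36, 70], 'count': 3}

{'items': [34, 36, 70], 'count': 3}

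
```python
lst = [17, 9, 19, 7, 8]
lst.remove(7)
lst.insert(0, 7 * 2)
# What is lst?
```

After line 1: lst = [17, 9, 19, 7, 8]
After line 2 (remove first 7): lst = [17, 9, 19, 8]
After line 3 (insert 14 at index 0): lst = [14, 17, 9, 19, 8]

[14, 17, 9, 19, 8]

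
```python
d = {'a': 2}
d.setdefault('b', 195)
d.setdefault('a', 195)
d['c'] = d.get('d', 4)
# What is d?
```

After line 1: d = {'a': 2}
After line 2 (setdefault adds 'b'=195): d = {'a': 2, 'b': 195}
After line 3 (setdefault 'a' no-op, already exists): d = {'a': 2, 'b': 195}
After line 4 (get('d', 4) returns default since 'd' not in d): d = {'a': 2, 'b': 195, 'c': 4}

{'a': 2, 'b': 195, 'c': 4}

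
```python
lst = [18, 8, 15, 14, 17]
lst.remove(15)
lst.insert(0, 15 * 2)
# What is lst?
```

After line 1: lst = [18, 8, 15, 14, 17]
After line 2 (remove first 15): lst = [18, 8, 14, 17]
After line 3 (insert 30 at index 0): lst = [30, 18, 8, 14, 17]

[30, 18, 8, 14, 17]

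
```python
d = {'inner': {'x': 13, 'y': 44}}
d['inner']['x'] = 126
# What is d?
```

After line 1: d = {'inner': {'x': 13, 'y': 44}}
After line 2 (inner x overwritten): d = {'inner': {'x': 126, 'y': 44}}

{'inner': {'x': 126, 'y': 44}}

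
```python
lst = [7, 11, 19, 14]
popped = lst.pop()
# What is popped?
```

14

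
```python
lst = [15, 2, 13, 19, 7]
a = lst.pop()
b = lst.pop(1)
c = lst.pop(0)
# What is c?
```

After line 1: lst = [15, 2, 13, 19, 7]
After line 2 (pop() -> a = 7): lst = [15, 2, 13, 19]
After line 3 (pop(1) -> b = 2): lst = [15, 13, 19]
After line 4 (pop(0) -> c = 15): lst = [13, 19]

15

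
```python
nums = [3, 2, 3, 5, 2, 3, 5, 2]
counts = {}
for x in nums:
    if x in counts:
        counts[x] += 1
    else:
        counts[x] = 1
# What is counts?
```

Initial: counts = {}, nums = [3, 2, 3, 5, 2, 3, 5, 2]
See 3: counts = {3: 1}
See 2: counts = {3: 1, 2: 1}
See 3: counts = {3: 2, 2: 1}
See 5: counts = {3: 2, 2: 1, 5: 1}
See 2: counts = {3: 2, 2: 2, 5: 1}
See 3: counts = {3: 3, 2: 2, 5: 1}
See 5: counts = {3: 3, 2: 2, 5: 2}
See 2: counts = {3: 3, 2: 3, 5: 2}

{3: 3, 2: 3, 5: 2}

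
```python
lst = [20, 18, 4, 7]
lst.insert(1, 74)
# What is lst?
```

[20, 74, 18, 4, 7]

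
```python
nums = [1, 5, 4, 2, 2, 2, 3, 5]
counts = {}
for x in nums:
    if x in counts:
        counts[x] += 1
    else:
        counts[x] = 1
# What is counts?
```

Initial: counts = {}, nums = [1, 5, 4, 2, 2, 2, 3, 5]
See 1: counts = {1: 1}
See 5: counts = {1: 1, 5: 1}
See 4: counts = {1: 1, 5: 1, 4: 1}
See 2: counts = {1: 1, 5: 1, 4: 1, 2: 1}
See 2: counts = {1: 1, 5: 1, 4: 1, 2: 2}
See 2: counts = {1: 1, 5: 1, 4: 1, 2: 3}
See 3: counts = {1: 1, 5: 1, 4: 1, 2: 3, 3: 1}
See 5: counts = {1: 1, 5: 2, 4: 1, 2: 3, 3: 1}

{1: 1, 5: 2, 4: 1, 2: 3, 3: 1}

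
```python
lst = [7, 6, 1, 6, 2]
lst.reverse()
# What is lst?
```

[2, 6, 1, 6, 7]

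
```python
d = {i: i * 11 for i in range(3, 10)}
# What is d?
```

{3: 33, 4: 44, 5: 55, 6: 66, 7: 77, 8: 88, 9: 99}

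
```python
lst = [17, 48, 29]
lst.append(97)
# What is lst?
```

[17, 48, 29, 97]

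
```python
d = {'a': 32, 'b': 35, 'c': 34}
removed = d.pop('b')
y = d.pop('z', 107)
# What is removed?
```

After line 1: d = {'a': 32, 'b': 35, 'c': 34}
After line 2 (pop 'b' returns 35): d = {'a': 32, 'c': 34}, removed = 35
After line 3 (pop 'z' missing, returns default 107): d = {'a': 32, 'c': 34}, y = 107

35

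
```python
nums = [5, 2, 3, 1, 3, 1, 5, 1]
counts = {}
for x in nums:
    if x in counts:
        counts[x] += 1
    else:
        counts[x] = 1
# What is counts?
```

Initial: counts = {}, nums = [5, 2, 3, 1, 3, 1, 5, 1]
See 5: counts = {5: 1}
See 2: counts = {5: 1, 2: 1}
See 3: counts = {5: 1, 2: 1, 3: 1}
See 1: counts = {5: 1, 2: 1, 3: 1, 1: 1}
See 3: counts = {5: 1, 2: 1, 3: 2, 1: 1}
See 1: counts = {5: 1, 2: 1, 3: 2, 1: 2}
See 5: counts = {5: 2, 2: 1, 3: 2, 1: 2}
See 1: counts = {5: 2, 2: 1, 3: 2, 1: 3}

{5: 2, 2: 1, 3: 2, 1: 3}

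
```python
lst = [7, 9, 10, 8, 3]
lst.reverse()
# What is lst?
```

[3, 8, 10, 9, 7]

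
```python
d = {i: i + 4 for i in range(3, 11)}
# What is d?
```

{3: 7, 4: 8, 5: 9, 6: 10, 7: 11, 8: 12, 9: 13, 10: 14}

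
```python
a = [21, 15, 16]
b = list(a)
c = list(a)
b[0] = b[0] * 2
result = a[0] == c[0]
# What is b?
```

After line 1: a = [21, 15, 16]
After line 2 (b = list(a), copy): a = [21, 15, 16], b = [21, 15, 16]
After line 3 (c = list(a) is a copy, new object): c = [21, 15, 16]
After line 4 (b[0] = 21 * 2 = 42; only b mutates (copy)): a = [21, 15, 16], b = [42, 15, 16], c = [21, 15, 16]
After line 5 (a[0] = 21, c[0] = 21; result = True)

[42, 15, 16]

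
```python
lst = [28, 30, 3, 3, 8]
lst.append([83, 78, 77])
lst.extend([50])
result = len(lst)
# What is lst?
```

After line 1: lst = [28, 30, 3, 3, 8]
After line 2 (append adds [83, 78, 77] as single element): lst = [28, 30, 3, 3, 8, [83, 78, 77]]
After line 3 (extend unpacks [50], adds 50): lst = [28, 30, 3, 3, 8, [83, 78, 77], 50]
After line 4: result = len(lst) = 7

[28, 30, 3, 3, 8, [83, 78, 77], 50]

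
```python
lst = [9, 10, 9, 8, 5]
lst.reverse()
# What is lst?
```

[5, 8, 9, 10, 9]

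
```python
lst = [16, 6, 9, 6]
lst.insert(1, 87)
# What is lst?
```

[16, 87, 6, 9, 6]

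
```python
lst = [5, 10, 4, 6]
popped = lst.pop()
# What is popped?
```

6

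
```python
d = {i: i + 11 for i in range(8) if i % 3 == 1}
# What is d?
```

{1: 12, 4: 15, 7: 18}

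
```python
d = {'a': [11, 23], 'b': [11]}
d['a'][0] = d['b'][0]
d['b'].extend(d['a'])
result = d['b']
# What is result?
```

After line 1: d = {'a': [11, 23], 'b': [11]}
After line 2 (a[0] = b[0] = 11): d = {'a': [11, 23], 'b': [11]}
After line 3 (b.extend(a) appends [11, 23]): d = {'a': [11, 23], 'b': [11, 11, 23]}
After line 4: result = d['b'] = [11, 11, 23]

[11, 11, 23]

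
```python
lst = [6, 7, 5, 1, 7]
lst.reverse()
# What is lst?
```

[7, 1, 5, 7, 6]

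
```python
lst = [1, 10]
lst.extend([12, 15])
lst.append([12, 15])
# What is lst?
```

After line 1: lst = [1, 10]
After line 2 (extend unpacks [12, 15]): lst = [1, 10, 12, 15]
After line 3 (append adds [12, 15] as single element): lst = [1, 10, 12, 15, [12, 15]]

[1, 10, 12, 15, [12, 15]]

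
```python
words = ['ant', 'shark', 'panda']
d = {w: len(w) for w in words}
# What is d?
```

{'ant': 3, 'shark': 5, 'panda': 5}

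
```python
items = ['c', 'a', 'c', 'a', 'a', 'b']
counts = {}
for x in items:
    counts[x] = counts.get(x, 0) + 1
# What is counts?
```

Initial: counts = {}, items = ['c', 'a', 'c', 'a', 'a', 'b']
See 'c': counts = {'c': 1}
See 'a': counts = {'c': 1, 'a': 1}
See 'c': counts = {'c': 2, 'a': 1}
See 'a': counts = {'c': 2, 'a': 2}
See 'a': counts = {'c': 2, 'a': 3}
See 'b': counts = {'c': 2, 'a': 3, 'b': 1}

{'c': 2, 'a': 3, 'b': 1}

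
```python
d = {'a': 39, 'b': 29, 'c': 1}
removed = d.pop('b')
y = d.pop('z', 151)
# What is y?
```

After line 1: d = {'a': 39, 'b': 29, 'c': 1}
After line 2 (pop 'b' returns 29): d = {'a': 39, 'c': 1}, removed = 29
After line 3 (pop 'z' missing, returns default 151): d = {'a': 39, 'c': 1}, y = 151

151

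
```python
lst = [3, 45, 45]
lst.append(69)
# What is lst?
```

[3, 45, 45, 69]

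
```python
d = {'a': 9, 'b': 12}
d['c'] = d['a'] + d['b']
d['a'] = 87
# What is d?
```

After line 1: d = {'a': 9, 'b': 12}
After line 2 (d['c'] = 9 + 12): d = {'a': 9, 'b': 12, 'c': 21}
After line 3: d = {'a': 87, 'b': 12, 'c': 21}

{'a': 87, 'b': 12, 'c': 21}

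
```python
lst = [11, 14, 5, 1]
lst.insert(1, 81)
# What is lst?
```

[11, 81, 14, 5, 1]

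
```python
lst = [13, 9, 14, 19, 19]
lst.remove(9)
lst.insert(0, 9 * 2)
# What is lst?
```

After line 1: lst = [13, 9, 14, 19, 19]
After line 2 (remove first 9): lst = [13, 14, 19, 19]
After line 3 (insert 18 at index 0): lst = [18, 13, 14, 19, 19]

[18, 13, 14, 19, 19]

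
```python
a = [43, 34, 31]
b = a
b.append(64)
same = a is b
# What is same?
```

After line 1: a = [43, 34, 31]
After line 2 (b = a is an alias, same object): a = [43, 34, 31], b = [43, 34, 31]
After line 3 (b.append mutates the shared list): a = [43, 34, 31, 64], b = [43, 34, 31, 64]
After line 4 (same = a is b; same object -> True): same = True

True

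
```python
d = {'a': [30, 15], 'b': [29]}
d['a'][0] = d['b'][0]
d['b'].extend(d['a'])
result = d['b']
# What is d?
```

After line 1: d = {'a': [30, 15], 'b': [29]}
After line 2 (a[0] = b[0] = 29): d = {'a': [29, 15], 'b': [29]}
After line 3 (b.extend(a) appends [29, 15]): d = {'a': [29, 15], 'b': [29, 29, 15]}
After line 4: result = d['b'] = [29, 29, 15]

{'a': [29, 15], 'b': [29, 29, 15]}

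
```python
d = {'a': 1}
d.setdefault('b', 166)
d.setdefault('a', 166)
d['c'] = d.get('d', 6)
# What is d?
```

After line 1: d = {'a': 1}
After line 2 (setdefault adds 'b'=166): d = {'a': 1, 'b': 166}
After line 3 (setdefault 'a' no-op, already exists): d = {'a': 1, 'b': 166}
After line 4 (get('d', 6) returns default since 'd' not in d): d = {'a': 1, 'b': 166, 'c': 6}

{'a': 1, 'b': 166, 'c': 6}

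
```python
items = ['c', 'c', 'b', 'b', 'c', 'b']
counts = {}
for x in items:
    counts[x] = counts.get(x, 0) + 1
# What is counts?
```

Initial: counts = {}, items = ['c', 'c', 'b', 'b', 'c', 'b']
See 'c': counts = {'c': 1}
See 'c': counts = {'c': 2}
See 'b': counts = {'c': 2, 'b': 1}
See 'b': counts = {'c': 2, 'b': 2}
See 'c': counts = {'c': 3, 'b': 2}
See 'b': counts = {'c': 3, 'b': 3}

{'c': 3, 'b': 3}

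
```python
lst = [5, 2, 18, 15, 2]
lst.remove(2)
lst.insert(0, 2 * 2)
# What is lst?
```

After line 1: lst = [5, 2, 18, 15, 2]
After line 2 (remove first 2): lst = [5, 18, 15, 2]
After line 3 (insert 4 at index 0): lst = [4, 5, 18, 15, 2]

[4, 5, 18, 15, 2]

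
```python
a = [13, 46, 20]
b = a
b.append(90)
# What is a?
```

After line 1: a = [13, 46, 20]
After line 2 (b = a is an alias, same object): a = [13, 46, 20], b = [13, 46, 20]
After line 3 (b.append mutates the shared list): a = [13, 46, 20, 90], b = [13, 46, 20, 90]

[13, 46, 20, 90]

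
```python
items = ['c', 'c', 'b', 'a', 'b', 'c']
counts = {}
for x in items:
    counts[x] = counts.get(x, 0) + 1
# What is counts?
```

Initial: counts = {}, items = ['c', 'c', 'b', 'a', 'b', 'c']
See 'c': counts = {'c': 1}
See 'c': counts = {'c': 2}
See 'b': counts = {'c': 2, 'b': 1}
See 'a': counts = {'c': 2, 'b': 1, 'a': 1}
See 'b': counts = {'c': 2, 'b': 2, 'a': 1}
See 'c': counts = {'c': 3, 'b': 2, 'a': 1}

{'c': 3, 'b': 2, 'a': 1}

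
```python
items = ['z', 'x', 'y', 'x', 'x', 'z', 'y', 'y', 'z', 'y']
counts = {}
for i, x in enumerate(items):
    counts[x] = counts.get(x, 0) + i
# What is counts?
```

Initial: counts = {}, items = ['z', 'x', 'y', 'x', 'x', 'z', 'y', 'y', 'z', 'y']
i=0, x='z': counts = {'z': 0}
i=1, x='x': counts = {'z': 0, 'x': 1}
i=2, x='y': counts = {'z': 0, 'x': 1, 'y': 2}
i=3, x='x': counts = {'z': 0, 'x': 4, 'y': 2}
i=4, x='x': counts = {'z': 0, 'x': 8, 'y': 2}
i=5, x='z': counts = {'z': 5, 'x': 8, 'y': 2}
i=6, x='y': counts = {'z': 5, 'x': 8, 'y': 8}
i=7, x='y': counts = {'z': 5, 'x': 8, 'y': 15}
i=8, x='z': counts = {'z': 13, 'x': 8, 'y': 15}
i=9, x='y': counts = {'z': 13, 'x': 8, 'y': 24}

{'z': 13, 'x': 8, 'y': 24}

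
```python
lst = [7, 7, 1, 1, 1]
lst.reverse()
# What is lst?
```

[1, 1, 1, 7, 7]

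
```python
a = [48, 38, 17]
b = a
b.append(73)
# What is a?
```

After line 1: a = [48, 38, 17]
After line 2 (b = a is an alias, same object): a = [48, 38, 17], b = [48, 38, 17]
After line 3 (b.append mutates the shared list): a = [48, 38, 17, 73], b = [48, 38, 17, 73]

[48, 38, 17, 73]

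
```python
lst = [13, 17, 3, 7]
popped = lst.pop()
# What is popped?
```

7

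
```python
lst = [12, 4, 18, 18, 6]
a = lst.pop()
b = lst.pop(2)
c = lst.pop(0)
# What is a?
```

After line 1: lst = [12, 4, 18, 18, 6]
After line 2 (pop() -> a = 6): lst = [12, 4, 18, 18]
After line 3 (pop(2) -> b = 18): lst = [12, 4, 18]
After line 4 (pop(0) -> c = 12): lst = [4, 18]

6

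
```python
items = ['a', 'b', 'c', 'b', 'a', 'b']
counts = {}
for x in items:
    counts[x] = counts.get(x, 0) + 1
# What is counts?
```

Initial: counts = {}, items = ['a', 'b', 'c', 'b', 'a', 'b']
See 'a': counts = {'a': 1}
See 'b': counts = {'a': 1, 'b': 1}
See 'c': counts = {'a': 1, 'b': 1, 'c': 1}
See 'b': counts = {'a': 1, 'b': 2, 'c': 1}
See 'a': counts = {'a': 2, 'b': 2, 'c': 1}
See 'b': counts = {'a': 2, 'b': 3, 'c': 1}

{'a': 2, 'b': 3, 'c': 1}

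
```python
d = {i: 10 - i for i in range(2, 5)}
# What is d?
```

{2: 8, 3: 7, 4: 6}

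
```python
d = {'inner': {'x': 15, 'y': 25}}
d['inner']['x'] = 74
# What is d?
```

After line 1: d = {'inner': {'x': 15, 'y': 25}}
After line 2 (inner x overwritten): d = {'inner': {'x': 74, 'y': 25}}

{'inner': {'x': 74, 'y': 25}}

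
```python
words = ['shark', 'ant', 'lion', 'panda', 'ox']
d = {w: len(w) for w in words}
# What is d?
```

{'shark': 5, 'ant': 3, 'lion': 4, 'panda': 5, 'ox': 2}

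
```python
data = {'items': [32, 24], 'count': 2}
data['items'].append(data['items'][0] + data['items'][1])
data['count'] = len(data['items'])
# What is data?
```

After line 1: data = {'items': [32, 24], 'count': 2}
After line 2 (append 32 + 24 = 56): data = {'items': [32, 24, 56], 'count': 2}
After line 3 (count = len(items) = 3): data = {'items': [32, 24, 56], 'count': 3}

{'items': [32, 24, 56], 'count': 3}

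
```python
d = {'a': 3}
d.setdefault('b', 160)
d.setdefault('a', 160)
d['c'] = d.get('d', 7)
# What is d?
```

After line 1: d = {'a': 3}
After line 2 (setdefault adds 'b'=160): d = {'a': 3, 'b': 160}
After line 3 (setdefault 'a' no-op, already exists): d = {'a': 3, 'b': 160}
After line 4 (get('d', 7) returns default since 'd' not in d): d = {'a': 3, 'b': 160, 'c': 7}

{'a': 3, 'b': 160, 'c': 7}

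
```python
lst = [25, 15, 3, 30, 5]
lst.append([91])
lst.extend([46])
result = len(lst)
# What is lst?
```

After line 1: lst = [25, 15, 3, 30, 5]
After line 2 (append adds [91] as single element): lst = [25, 15, 3, 30, 5, [91]]
After line 3 (extend unpacks [46], adds 46): lst = [25, 15, 3, 30, 5, [91], 46]
After line 4: result = len(lst) = 7

[25, 15, 3, 30, 5, [91], 46]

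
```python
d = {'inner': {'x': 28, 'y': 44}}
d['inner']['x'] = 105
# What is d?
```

After line 1: d = {'inner': {'x': 28, 'y': 44}}
After line 2 (inner x overwritten): d = {'inner': {'x': 105, 'y': 44}}

{'inner': {'x': 105, 'y': 44}}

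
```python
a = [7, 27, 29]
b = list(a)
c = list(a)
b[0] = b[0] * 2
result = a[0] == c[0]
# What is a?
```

After line 1: a = [7, 27, 29]
After line 2 (b = list(a), copy): a = [7, 27, 29], b = [7, 27, 29]
After line 3 (c = list(a) is a copy, new object): c = [7, 27, 29]
After line 4 (b[0] = 7 * 2 = 14; only b mutates (copy)): a = [7, 27, 29], b = [14, 27, 29], c = [7, 27, 29]
After line 5 (a[0] = 7, c[0] = 7; result = True)

[7, 27, 29]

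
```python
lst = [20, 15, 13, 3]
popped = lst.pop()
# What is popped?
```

3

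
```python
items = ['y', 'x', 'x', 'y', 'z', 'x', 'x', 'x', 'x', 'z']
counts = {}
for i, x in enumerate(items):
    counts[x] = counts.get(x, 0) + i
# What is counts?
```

Initial: counts = {}, items = ['y', 'x', 'x', 'y', 'z', 'x', 'x', 'x', 'x', 'z']
i=0, x='y': counts = {'y': 0}
i=1, x='x': counts = {'y': 0, 'x': 1}
i=2, x='x': counts = {'y': 0, 'x': 3}
i=3, x='y': counts = {'y': 3, 'x': 3}
i=4, x='z': counts = {'y': 3, 'x': 3, 'z': 4}
i=5, x='x': counts = {'y': 3, 'x': 8, 'z': 4}
i=6, x='x': counts = {'y': 3, 'x': 14, 'z': 4}
i=7, x='x': counts = {'y': 3, 'x': 21, 'z': 4}
i=8, x='x': counts = {'y': 3, 'x': 29, 'z': 4}
i=9, x='z': counts = {'y': 3, 'x': 29, 'z': 13}

{'y': 3, 'x': 29, 'z': 13}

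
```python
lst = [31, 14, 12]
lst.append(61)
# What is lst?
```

[31, 14, 12, 61]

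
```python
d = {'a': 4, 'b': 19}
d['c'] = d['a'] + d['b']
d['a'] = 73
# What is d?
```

After line 1: d = {'a': 4, 'b': 19}
After line 2 (d['c'] = 4 + 19): d = {'a': 4, 'b': 19, 'c': 23}
After line 3: d = {'a': 73, 'b': 19, 'c': 23}

{'a': 73, 'b': 19, 'c': 23}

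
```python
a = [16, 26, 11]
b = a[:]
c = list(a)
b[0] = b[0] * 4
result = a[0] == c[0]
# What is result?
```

After line 1: a = [16, 26, 11]
After line 2 (b = a[:], copy): a = [16, 26, 11], b = [16, 26, 11]
After line 3 (c = list(a) is a copy, new object): c = [16, 26, 11]
After line 4 (b[0] = 16 * 4 = 64; only b mutates (copy)): a = [16, 26, 11], b = [64, 26, 11], c = [16, 26, 11]
After line 5 (a[0] = 16, c[0] = 16; result = True)

True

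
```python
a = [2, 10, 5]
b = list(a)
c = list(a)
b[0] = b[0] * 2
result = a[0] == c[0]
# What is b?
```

After line 1: a = [2, 10, 5]
After line 2 (b = list(a), copy): a = [2, 10, 5], b = [2, 10, 5]
After line 3 (c = list(a) is a copy, new object): c = [2, 10, 5]
After line 4 (b[0] = 2 * 2 = 4; only b mutates (copy)): a = [2, 10, 5], b = [4, 10, 5], c = [2, 10, 5]
After line 5 (a[0] = 2, c[0] = 2; result = True)

[4, 10, 5]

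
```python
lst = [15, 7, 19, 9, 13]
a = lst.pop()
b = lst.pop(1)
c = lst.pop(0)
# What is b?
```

After line 1: lst = [15, 7, 19, 9, 13]
After line 2 (pop() -> a = 13): lst = [15, 7, 19, 9]
After line 3 (pop(1) -> b = 7): lst = [15, 19, 9]
After line 4 (pop(0) -> c = 15): lst = [19, 9]

7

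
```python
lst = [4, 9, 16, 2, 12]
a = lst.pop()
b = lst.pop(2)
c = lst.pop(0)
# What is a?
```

After line 1: lst = [4, 9, 16, 2, 12]
After line 2 (pop() -> a = 12): lst = [4, 9, 16, 2]
After line 3 (pop(2) -> b = 16): lst = [4, 9, 2]
After line 4 (pop(0) -> c = 4): lst = [9, 2]

12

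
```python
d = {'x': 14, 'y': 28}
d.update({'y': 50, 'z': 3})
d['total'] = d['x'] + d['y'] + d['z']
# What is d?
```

After line 1: d = {'x': 14, 'y': 28}
After line 2 (y overwritten, z added): d = {'x': 14, 'y': 50, 'z': 3}
After line 3 (total = 14 + 50 + 3 = 67): d = {'x': 14, 'y': 50, 'z': 3, 'total': 67}

{'x': 14, 'y': 50, 'z': 3, 'total': 67}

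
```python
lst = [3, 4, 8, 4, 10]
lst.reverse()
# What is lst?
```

[10, 4, 8, 4, 3]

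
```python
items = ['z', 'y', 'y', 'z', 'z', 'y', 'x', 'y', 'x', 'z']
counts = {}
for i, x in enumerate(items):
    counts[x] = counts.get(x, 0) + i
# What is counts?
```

Initial: counts = {}, items = ['z', 'y', 'y', 'z', 'z', 'y', 'x', 'y', 'x', 'z']
i=0, x='z': counts = {'z': 0}
i=1, x='y': counts = {'z': 0, 'y': 1}
i=2, x='y': counts = {'z': 0, 'y': 3}
i=3, x='z': counts = {'z': 3, 'y': 3}
i=4, x='z': counts = {'z': 7, 'y': 3}
i=5, x='y': counts = {'z': 7, 'y': 8}
i=6, x='x': counts = {'z': 7, 'y': 8, 'x': 6}
i=7, x='y': counts = {'z': 7, 'y': 15, 'x': 6}
i=8, x='x': counts = {'z': 7, 'y': 15, 'x': 14}
i=9, x='z': counts = {'z': 16, 'y': 15, 'x': 14}

{'z': 16, 'y': 15, 'x': 14}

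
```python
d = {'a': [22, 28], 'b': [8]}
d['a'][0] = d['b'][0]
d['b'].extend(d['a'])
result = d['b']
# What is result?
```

After line 1: d = {'a': [22, 28], 'b': [8]}
After line 2 (a[0] = b[0] = 8): d = {'a': [8, 28], 'b': [8]}
After line 3 (b.extend(a) appends [8, 28]): d = {'a': [8, 28], 'b': [8, 8, 28]}
After line 4: result = d['b'] = [8, 8, 28]

[8, 8, 28]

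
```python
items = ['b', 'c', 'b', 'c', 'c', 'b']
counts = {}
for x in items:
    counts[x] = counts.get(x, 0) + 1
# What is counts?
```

Initial: counts = {}, items = ['b', 'c', 'b', 'c', 'c', 'b']
See 'b': counts = {'b': 1}
See 'c': counts = {'b': 1, 'c': 1}
See 'b': counts = {'b': 2, 'c': 1}
See 'c': counts = {'b': 2, 'c': 2}
See 'c': counts = {'b': 2, 'c': 3}
See 'b': counts = {'b': 3, 'c': 3}

{'b': 3, 'c': 3}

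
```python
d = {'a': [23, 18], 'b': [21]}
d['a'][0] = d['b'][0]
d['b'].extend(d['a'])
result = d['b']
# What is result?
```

After line 1: d = {'a': [23, 18], 'b': [21]}
After line 2 (a[0] = b[0] = 21): d = {'a': [21, 18], 'b': [21]}
After line 3 (b.extend(a) appends [21, 18]): d = {'a': [21, 18], 'b': [21, 21, 18]}
After line 4: result = d['b'] = [21, 21, 18]

[21, 21, 18]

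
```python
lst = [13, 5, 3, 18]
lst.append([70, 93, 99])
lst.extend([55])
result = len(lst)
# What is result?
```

After line 1: lst = [13, 5, 3, 18]
After line 2 (append adds [70, 93, 99] as single element): lst = [13, 5, 3, 18, [70, 93, 99]]
After line 3 (extend unpacks [55], adds 55): lst = [13, 5, 3, 18, [70, 93, 99], 55]
After line 4: result = len(lst) = 6

6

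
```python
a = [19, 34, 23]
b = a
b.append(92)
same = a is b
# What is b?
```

After line 1: a = [19, 34, 23]
After line 2 (b = a is an alias, same object): a = [19, 34, 23], b = [19, 34, 23]
After line 3 (b.append mutates the shared list): a = [19, 34, 23, 92], b = [19, 34, 23, 92]
After line 4 (same = a is b; same object -> True): same = True

[19, 34, 23, 92]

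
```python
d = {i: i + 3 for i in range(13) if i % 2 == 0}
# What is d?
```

{0: 3, 2: 5, 4: 7, 6: 9, 8: 11, 10: 13, 12: 15}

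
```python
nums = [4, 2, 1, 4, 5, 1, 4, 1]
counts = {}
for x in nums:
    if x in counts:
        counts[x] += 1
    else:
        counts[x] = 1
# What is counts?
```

Initial: counts = {}, nums = [4, 2, 1, 4, 5, 1, 4, 1]
See 4: counts = {4: 1}
See 2: counts = {4: 1, 2: 1}
See 1: counts = {4: 1, 2: 1, 1: 1}
See 4: counts = {4: 2, 2: 1, 1: 1}
See 5: counts = {4: 2, 2: 1, 1: 1, 5: 1}
See 1: counts = {4: 2, 2: 1, 1: 2, 5: 1}
See 4: counts = {4: 3, 2: 1, 1: 2, 5: 1}
See 1: counts = {4: 3, 2: 1, 1: 3, 5: 1}

{4: 3, 2: 1, 1: 3, 5: 1}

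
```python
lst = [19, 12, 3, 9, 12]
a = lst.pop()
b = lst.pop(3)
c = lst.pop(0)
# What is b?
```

After line 1: lst = [19, 12, 3, 9, 12]
After line 2 (pop() -> a = 12): lst = [19, 12, 3, 9]
After line 3 (pop(3) -> b = 9): lst = [19, 12, 3]
After line 4 (pop(0) -> c = 19): lst = [12, 3]

9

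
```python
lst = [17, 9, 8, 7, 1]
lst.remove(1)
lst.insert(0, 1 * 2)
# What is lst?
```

After line 1: lst = [17, 9, 8, 7, 1]
After line 2 (remove first 1): lst = [17, 9, 8, 7]
After line 3 (insert 2 at index 0): lst = [2, 17, 9, 8, 7]

[2, 17, 9, 8, 7]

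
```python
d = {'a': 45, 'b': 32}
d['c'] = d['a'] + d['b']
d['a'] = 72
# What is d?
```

After line 1: d = {'a': 45, 'b': 32}
After line 2 (d['c'] = 45 + 32): d = {'a': 45, 'b': 32, 'c': 77}
After line 3: d = {'a': 72, 'b': 32, 'c': 77}

{'a': 72, 'b': 32, 'c': 77}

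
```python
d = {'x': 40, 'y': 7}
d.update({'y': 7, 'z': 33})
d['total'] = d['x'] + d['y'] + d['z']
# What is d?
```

After line 1: d = {'x': 40, 'y': 7}
After line 2 (y overwritten, z added): d = {'x': 40, 'y': 7, 'z': 33}
After line 3 (total = 40 + 7 + 33 = 80): d = {'x': 40, 'y': 7, 'z': 33, 'total': 80}

{'x': 40, 'y': 7, 'z': 33, 'total': 80}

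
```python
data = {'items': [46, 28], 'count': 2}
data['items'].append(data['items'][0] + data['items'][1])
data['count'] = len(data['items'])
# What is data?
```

After line 1: data = {'items': [46, 28], 'count': 2}
After line 2 (append 46 + 28 = 74): data = {'items': [46, 28, 74], 'count': 2}
After line 3 (count = len(items) = 3): data = {'items': [46, 28, 74], 'count': 3}

{'items': [46, 28, 74], 'count': 3}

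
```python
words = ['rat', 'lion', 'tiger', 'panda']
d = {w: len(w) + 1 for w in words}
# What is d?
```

{'rat': 4, 'lion': 5, 'tiger': 6, 'panda': 6}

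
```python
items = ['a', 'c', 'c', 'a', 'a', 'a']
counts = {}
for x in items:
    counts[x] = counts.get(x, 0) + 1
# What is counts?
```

Initial: counts = {}, items = ['a', 'c', 'c', 'a', 'a', 'a']
See 'a': counts = {'a': 1}
See 'c': counts = {'a': 1, 'c': 1}
See 'c': counts = {'a': 1, 'c': 2}
See 'a': counts = {'a': 2, 'c': 2}
See 'a': counts = {'a': 3, 'c': 2}
See 'a': counts = {'a': 4, 'c': 2}

{'a': 4, 'c': 2}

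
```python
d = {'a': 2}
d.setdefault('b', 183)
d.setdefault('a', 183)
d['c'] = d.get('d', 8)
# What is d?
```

After line 1: d = {'a': 2}
After line 2 (setdefault adds 'b'=183): d = {'a': 2, 'b': 183}
After line 3 (setdefault 'a' no-op, already exists): d = {'a': 2, 'b': 183}
After line 4 (get('d', 8) returns default since 'd' not in d): d = {'a': 2, 'b': 183, 'c': 8}

{'a': 2, 'b': 183, 'c': 8}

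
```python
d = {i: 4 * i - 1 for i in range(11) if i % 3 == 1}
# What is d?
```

{1: 3, 4: 15, 7: 27, 10: 39}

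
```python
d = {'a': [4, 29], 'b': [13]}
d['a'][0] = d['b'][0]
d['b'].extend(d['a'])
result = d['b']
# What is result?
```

After line 1: d = {'a': [4, 29], 'b': [13]}
After line 2 (a[0] = b[0] = 13): d = {'a': [13, 29], 'b': [13]}
After line 3 (b.extend(a) appends [13, 29]): d = {'a': [13, 29], 'b': [13, 13, 29]}
After line 4: result = d['b'] = [13, 13, 29]

[13, 13, 29]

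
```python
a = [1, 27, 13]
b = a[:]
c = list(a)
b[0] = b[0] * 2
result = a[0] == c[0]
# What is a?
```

After line 1: a = [1, 27, 13]
After line 2 (b = a[:], copy): a = [1, 27, 13], b = [1, 27, 13]
After line 3 (c = list(a) is a copy, new object): c = [1, 27, 13]
After line 4 (b[0] = 1 * 2 = 2; only b mutates (copy)): a = [1, 27, 13], b = [2, 27, 13], c = [1, 27, 13]
After line 5 (a[0] = 1, c[0] = 1; result = True)

[1, 27, 13]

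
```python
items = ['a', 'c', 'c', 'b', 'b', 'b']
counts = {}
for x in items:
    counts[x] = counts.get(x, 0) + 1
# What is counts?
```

Initial: counts = {}, items = ['a', 'c', 'c', 'b', 'b', 'b']
See 'a': counts = {'a': 1}
See 'c': counts = {'a': 1, 'c': 1}
See 'c': counts = {'a': 1, 'c': 2}
See 'b': counts = {'a': 1, 'c': 2, 'b': 1}
See 'b': counts = {'a': 1, 'c': 2, 'b': 2}
See 'b': counts = {'a': 1, 'c': 2, 'b': 3}

{'a': 1, 'c': 2, 'b': 3}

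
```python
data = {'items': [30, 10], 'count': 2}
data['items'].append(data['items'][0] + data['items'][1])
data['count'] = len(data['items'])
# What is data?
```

After line 1: data = {'items': [30, 10], 'count': 2}
After line 2 (append 30 + 10 = 40): data = {'items': [30, 10, 40], 'count': 2}
After line 3 (count = len(items) = 3): data = {'items': [30, 10, 40], 'count': 3}

{'items': [30, 10, 40], 'count': 3}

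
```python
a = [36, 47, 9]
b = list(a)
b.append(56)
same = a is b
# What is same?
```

After line 1: a = [36, 47, 9]
After line 2 (b = list(a) is a shallow copy, new object): a = [36, 47, 9], b = [36, 47, 9]
After line 3 (append only mutates b): a = [36, 47, 9], b = [36, 47, 9, 56]
After line 4 (same = a is b; different objects -> False): same = False

False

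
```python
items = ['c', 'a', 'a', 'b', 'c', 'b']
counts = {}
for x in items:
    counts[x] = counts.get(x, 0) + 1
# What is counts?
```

Initial: counts = {}, items = ['c', 'a', 'a', 'b', 'c', 'b']
See 'c': counts = {'c': 1}
See 'a': counts = {'c': 1, 'a': 1}
See 'a': counts = {'c': 1, 'a': 2}
See 'b': counts = {'c': 1, 'a': 2, 'b': 1}
See 'c': counts = {'c': 2, 'a': 2, 'b': 1}
See 'b': counts = {'c': 2, 'a': 2, 'b': 2}

{'c': 2, 'a': 2, 'b': 2}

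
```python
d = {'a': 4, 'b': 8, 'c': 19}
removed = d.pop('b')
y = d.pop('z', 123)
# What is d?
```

After line 1: d = {'a': 4, 'b': 8, 'c': 19}
After line 2 (pop 'b' returns 8): d = {'a': 4, 'c': 19}, removed = 8
After line 3 (pop 'z' missing, returns default 123): d = {'a': 4, 'c': 19}, y = 123

{'a': 4, 'c': 19}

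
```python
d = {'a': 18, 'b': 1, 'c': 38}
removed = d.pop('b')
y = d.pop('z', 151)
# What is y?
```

After line 1: d = {'a': 18, 'b': 1, 'c': 38}
After line 2 (pop 'b' returns 1): d = {'a': 18, 'c': 38}, removed = 1
After line 3 (pop 'z' missing, returns default 151): d = {'a': 18, 'c': 38}, y = 151

151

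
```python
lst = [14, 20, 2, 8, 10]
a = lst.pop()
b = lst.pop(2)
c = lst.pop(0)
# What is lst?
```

After line 1: lst = [14, 20, 2, 8, 10]
After line 2 (pop() -> a = 10): lst = [14, 20, 2, 8]
After line 3 (pop(2) -> b = 2): lst = [14, 20, 8]
After line 4 (pop(0) -> c = 14): lst = [20, 8]

[20, 8]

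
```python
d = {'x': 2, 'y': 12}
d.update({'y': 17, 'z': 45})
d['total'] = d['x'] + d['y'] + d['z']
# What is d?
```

After line 1: d = {'x': 2, 'y': 12}
After line 2 (y overwritten, z added): d = {'x': 2, 'y': 17, 'z': 45}
After line 3 (total = 2 + 17 + 45 = 64): d = {'x': 2, 'y': 17, 'z': 45, 'total': 64}

{'x': 2, 'y': 17, 'z': 45, 'total': 64}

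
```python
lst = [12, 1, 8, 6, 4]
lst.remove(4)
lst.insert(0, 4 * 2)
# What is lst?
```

After line 1: lst = [12, 1, 8, 6, 4]
After line 2 (remove first 4): lst = [12, 1, 8, 6]
After line 3 (insert 8 at index 0): lst = [8, 12, 1, 8, 6]

[8, 12, 1, 8, 6]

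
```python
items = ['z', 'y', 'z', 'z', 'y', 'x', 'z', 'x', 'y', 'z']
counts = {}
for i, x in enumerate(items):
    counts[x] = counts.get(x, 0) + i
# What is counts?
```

Initial: counts = {}, items = ['z', 'y', 'z', 'z', 'y', 'x', 'z', 'x', 'y', 'z']
i=0, x='z': counts = {'z': 0}
i=1, x='y': counts = {'z': 0, 'y': 1}
i=2, x='z': counts = {'z': 2, 'y': 1}
i=3, x='z': counts = {'z': 5, 'y': 1}
i=4, x='y': counts = {'z': 5, 'y': 5}
i=5, x='x': counts = {'z': 5, 'y': 5, 'x': 5}
i=6, x='z': counts = {'z': 11, 'y': 5, 'x': 5}
i=7, x='x': counts = {'z': 11, 'y': 5, 'x': 12}
i=8, x='y': counts = {'z': 11, 'y': 13, 'x': 12}
i=9, x='z': counts = {'z': 20, 'y': 13, 'x': 12}

{'z': 20, 'y': 13, 'x': 12}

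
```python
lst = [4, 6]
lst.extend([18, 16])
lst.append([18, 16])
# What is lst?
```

After line 1: lst = [4, 6]
After line 2 (extend unpacks [18, 16]): lst = [4, 6, 18, 16]
After line 3 (append adds [18, 16] as single element): lst = [4, 6, 18, 16, [18, 16]]

[4, 6, 18, 16, [18, 16]]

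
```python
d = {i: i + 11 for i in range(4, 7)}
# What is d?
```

{4: 15, 5: 16, 6: 17}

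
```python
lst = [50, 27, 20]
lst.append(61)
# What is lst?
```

[50, 27, 20, 61]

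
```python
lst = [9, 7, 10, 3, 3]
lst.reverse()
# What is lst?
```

[3, 3, 10, 7, 9]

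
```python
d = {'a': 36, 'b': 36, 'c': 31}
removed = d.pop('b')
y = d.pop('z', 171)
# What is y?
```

After line 1: d = {'a': 36, 'b': 36, 'c': 31}
After line 2 (pop 'b' returns 36): d = {'a': 36, 'c': 31}, removed = 36
After line 3 (pop 'z' missing, returns default 171): d = {'a': 36, 'c': 31}, y = 171

171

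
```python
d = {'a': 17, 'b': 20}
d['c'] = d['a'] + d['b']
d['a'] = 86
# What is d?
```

After line 1: d = {'a': 17, 'b': 20}
After line 2 (d['c'] = 17 + 20): d = {'a': 17, 'b': 20, 'c': 37}
After line 3: d = {'a': 86, 'b': 20, 'c': 37}

{'a': 86, 'b': 20, 'c': 37}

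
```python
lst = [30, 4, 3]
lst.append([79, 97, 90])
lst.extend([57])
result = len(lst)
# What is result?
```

After line 1: lst = [30, 4, 3]
After line 2 (append adds [79, 97, 90] as single element): lst = [30, 4, 3, [79, 97, 90]]
After line 3 (extend unpacks [57], adds 57): lst = [30, 4, 3, [79, 97, 90], 57]
After line 4: result = len(lst) = 5

5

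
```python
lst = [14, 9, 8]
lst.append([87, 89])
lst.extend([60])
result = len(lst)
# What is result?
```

After line 1: lst = [14, 9, 8]
After line 2 (append adds [87, 89] as single element): lst = [14, 9, 8, [87, 89]]
After line 3 (extend unpacks [60], adds 60): lst = [14, 9, 8, [87, 89], 60]
After line 4: result = len(lst) = 5

5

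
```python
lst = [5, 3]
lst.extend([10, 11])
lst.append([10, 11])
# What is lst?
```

After line 1: lst = [5, 3]
After line 2 (extend unpacks [10, 11]): lst = [5, 3, 10, 11]
After line 3 (append adds [10, 11] as single element): lst = [5, 3, 10, 11, [10, 11]]

[5, 3, 10, 11, [10, 11]]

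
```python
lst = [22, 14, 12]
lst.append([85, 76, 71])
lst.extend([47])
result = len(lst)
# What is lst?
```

After line 1: lst = [22, 14, 12]
After line 2 (append adds [85, 76, 71] as single element): lst = [22, 14, 12, [85, 76, 71]]
After line 3 (extend unpacks [47], adds 47): lst = [22, 14, 12, [85, 76, 71], 47]
After line 4: result = len(lst) = 5

[22, 14, 12, [85, 76, 71], 47]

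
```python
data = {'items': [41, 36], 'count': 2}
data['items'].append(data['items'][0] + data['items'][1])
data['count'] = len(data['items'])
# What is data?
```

After line 1: data = {'items': [41, 36], 'count': 2}
After line 2 (append 41 + 36 = 77): data = {'items': [41, 36, 77], 'count': 2}
After line 3 (count = len(items) = 3): data = {'items': [41, 36, 77], 'count': 3}

{'items': [41, 36, 77], 'count': 3}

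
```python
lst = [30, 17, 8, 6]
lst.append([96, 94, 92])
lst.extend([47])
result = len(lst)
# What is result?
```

After line 1: lst = [30, 17, 8, 6]
After line 2 (append adds [96, 94, 92] as single element): lst = [30, 17, 8, 6, [96, 94, 92]]
After line 3 (extend unpacks [47], adds 47): lst = [30, 17, 8, 6, [96, 94, 92], 47]
After line 4: result = len(lst) = 6

6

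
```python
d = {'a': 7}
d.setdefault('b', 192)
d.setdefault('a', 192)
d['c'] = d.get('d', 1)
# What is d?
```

After line 1: d = {'a': 7}
After line 2 (setdefault adds 'b'=192): d = {'a': 7, 'b': 192}
After line 3 (setdefault 'a' no-op, already exists): d = {'a': 7, 'b': 192}
After line 4 (get('d', 1) returns default since 'd' not in d): d = {'a': 7, 'b': 192, 'c': 1}

{'a': 7, 'b': 192, 'c': 1}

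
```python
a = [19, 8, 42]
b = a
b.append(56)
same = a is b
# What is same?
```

After line 1: a = [19, 8, 42]
After line 2 (b = a is an alias, same object): a = [19, 8, 42], b = [19, 8, 42]
After line 3 (b.append mutates the shared list): a = [19, 8, 42, 56], b = [19, 8, 42, 56]
After line 4 (same = a is b; same object -> True): same = True

True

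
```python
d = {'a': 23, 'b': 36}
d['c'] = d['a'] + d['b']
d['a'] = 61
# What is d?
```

After line 1: d = {'a': 23, 'b': 36}
After line 2 (d['c'] = 23 + 36): d = {'a': 23, 'b': 36, 'c': 59}
After line 3: d = {'a': 61, 'b': 36, 'c': 59}

{'a': 61, 'b': 36, 'c': 59}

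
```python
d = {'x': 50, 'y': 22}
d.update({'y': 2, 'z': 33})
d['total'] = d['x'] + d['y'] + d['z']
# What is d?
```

After line 1: d = {'x': 50, 'y': 22}
After line 2 (y overwritten, z added): d = {'x': 50, 'y': 2, 'z': 33}
After line 3 (total = 50 + 2 + 33 = 85): d = {'x': 50, 'y': 2, 'z': 33, 'total': 85}

{'x': 50, 'y': 2, 'z': 33, 'total': 85}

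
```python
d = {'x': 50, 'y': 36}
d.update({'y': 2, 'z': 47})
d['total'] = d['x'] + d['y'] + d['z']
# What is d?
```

After line 1: d = {'x': 50, 'y': 36}
After line 2 (y overwritten, z added): d = {'x': 50, 'y': 2, 'z': 47}
After line 3 (total = 50 + 2 + 47 = 99): d = {'x': 50, 'y': 2, 'z': 47, 'total': 99}

{'x': 50, 'y': 2, 'z': 47, 'total': 99}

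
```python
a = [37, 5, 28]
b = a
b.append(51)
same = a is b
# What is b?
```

After line 1: a = [37, 5, 28]
After line 2 (b = a is an alias, same object): a = [37, 5, 28], b = [37, 5, 28]
After line 3 (b.append mutates the shared list): a = [37, 5, 28, 51], b = [37, 5, 28, 51]
After line 4 (same = a is b; same object -> True): same = True

[37, 5, 28, 51]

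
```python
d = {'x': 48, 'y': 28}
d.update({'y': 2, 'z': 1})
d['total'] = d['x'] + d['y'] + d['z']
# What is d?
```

After line 1: d = {'x': 48, 'y': 28}
After line 2 (y overwritten, z added): d = {'x': 48, 'y': 2, 'z': 1}
After line 3 (total = 48 + 2 + 1 = 51): d = {'x': 48, 'y': 2, 'z': 1, 'total': 51}

{'x': 48, 'y': 2, 'z': 1, 'total': 51}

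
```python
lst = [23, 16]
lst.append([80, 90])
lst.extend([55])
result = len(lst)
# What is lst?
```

After line 1: lst = [23, 16]
After line 2 (append adds [80, 90] as single element): lst = [23, 16, [80, 90]]
After line 3 (extend unpacks [55], adds 55): lst = [23, 16, [80, 90], 55]
After line 4: result = len(lst) = 4

[23, 16, [80, 90], 55]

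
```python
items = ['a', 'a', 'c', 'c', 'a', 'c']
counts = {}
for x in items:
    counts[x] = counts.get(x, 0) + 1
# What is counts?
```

Initial: counts = {}, items = ['a', 'a', 'c', 'c', 'a', 'c']
See 'a': counts = {'a': 1}
See 'a': counts = {'a': 2}
See 'c': counts = {'a': 2, 'c': 1}
See 'c': counts = {'a': 2, 'c': 2}
See 'a': counts = {'a': 3, 'c': 2}
See 'c': counts = {'a': 3, 'c': 3}

{'a': 3, 'c': 3}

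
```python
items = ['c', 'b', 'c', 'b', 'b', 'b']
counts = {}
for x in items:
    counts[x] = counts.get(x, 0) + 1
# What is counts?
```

Initial: counts = {}, items = ['c', 'b', 'c', 'b', 'b', 'b']
See 'c': counts = {'c': 1}
See 'b': counts = {'c': 1, 'b': 1}
See 'c': counts = {'c': 2, 'b': 1}
See 'b': counts = {'c': 2, 'b': 2}
See 'b': counts = {'c': 2, 'b': 3}
See 'b': counts = {'c': 2, 'b': 4}

{'c': 2, 'b': 4}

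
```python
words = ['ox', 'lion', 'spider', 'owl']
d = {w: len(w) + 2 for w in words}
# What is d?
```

{'ox': 4, 'lion': 6, 'spider': 8, 'owl': 5}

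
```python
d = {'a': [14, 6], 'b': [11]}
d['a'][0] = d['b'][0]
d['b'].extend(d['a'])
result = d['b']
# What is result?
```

After line 1: d = {'a': [14, 6], 'b': [11]}
After line 2 (a[0] = b[0] = 11): d = {'a': [11, 6], 'b': [11]}
After line 3 (b.extend(a) appends [11, 6]): d = {'a': [11, 6], 'b': [11, 11, 6]}
After line 4: result = d['b'] = [11, 11, 6]

[11, 11, 6]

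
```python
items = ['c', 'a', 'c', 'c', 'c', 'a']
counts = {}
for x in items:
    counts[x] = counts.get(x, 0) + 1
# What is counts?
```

Initial: counts = {}, items = ['c', 'a', 'c', 'c', 'c', 'a']
See 'c': counts = {'c': 1}
See 'a': counts = {'c': 1, 'a': 1}
See 'c': counts = {'c': 2, 'a': 1}
See 'c': counts = {'c': 3, 'a': 1}
See 'c': counts = {'c': 4, 'a': 1}
See 'a': counts = {'c': 4, 'a': 2}

{'c': 4, 'a': 2}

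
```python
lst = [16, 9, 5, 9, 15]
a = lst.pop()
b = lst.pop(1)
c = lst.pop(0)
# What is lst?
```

After line 1: lst = [16, 9, 5, 9, 15]
After line 2 (pop() -> a = 15): lst = [16, 9, 5, 9]
After line 3 (pop(1) -> b = 9): lst = [16, 5, 9]
After line 4 (pop(0) -> c = 16): lst = [5, 9]

[5, 9]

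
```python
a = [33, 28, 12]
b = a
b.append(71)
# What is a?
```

After line 1: a = [33, 28, 12]
After line 2 (b = a is an alias, same object): a = [33, 28, 12], b = [33, 28, 12]
After line 3 (b.append mutates the shared list): a = [33, 28, 12, 71], b = [33, 28, 12, 71]

[33, 28, 12, 71]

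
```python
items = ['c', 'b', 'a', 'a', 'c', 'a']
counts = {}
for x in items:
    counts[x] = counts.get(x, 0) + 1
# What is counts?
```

Initial: counts = {}, items = ['c', 'b', 'a', 'a', 'c', 'a']
See 'c': counts = {'c': 1}
See 'b': counts = {'c': 1, 'b': 1}
See 'a': counts = {'c': 1, 'b': 1, 'a': 1}
See 'a': counts = {'c': 1, 'b': 1, 'a': 2}
See 'c': counts = {'c': 2, 'b': 1, 'a': 2}
See 'a': counts = {'c': 2, 'b': 1, 'a': 3}

{'c': 2, 'b': 1, 'a': 3}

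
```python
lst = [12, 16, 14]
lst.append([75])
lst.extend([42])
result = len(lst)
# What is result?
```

After line 1: lst = [12, 16, 14]
After line 2 (append adds [75] as single element): lst = [12, 16, 14, [75]]
After line 3 (extend unpacks [42], adds 42): lst = [12, 16, 14, [75], 42]
After line 4: result = len(lst) = 5

5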